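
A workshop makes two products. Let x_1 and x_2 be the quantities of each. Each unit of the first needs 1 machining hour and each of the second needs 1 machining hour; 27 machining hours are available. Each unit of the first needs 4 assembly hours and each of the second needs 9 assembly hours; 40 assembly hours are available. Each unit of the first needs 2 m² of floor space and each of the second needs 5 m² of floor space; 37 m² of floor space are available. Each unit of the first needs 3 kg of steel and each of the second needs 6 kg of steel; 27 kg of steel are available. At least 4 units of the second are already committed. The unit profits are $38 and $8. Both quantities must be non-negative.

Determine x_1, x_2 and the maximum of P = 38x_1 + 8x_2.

At the optimal vertex, 4x_1 + 9x_2 = 40 and 3x_1 + 6x_2 = 27.
Solving simultaneously gives x_1 = 1, x_2 = 4.

x_1 = 1, x_2 = 4, maximum P = 70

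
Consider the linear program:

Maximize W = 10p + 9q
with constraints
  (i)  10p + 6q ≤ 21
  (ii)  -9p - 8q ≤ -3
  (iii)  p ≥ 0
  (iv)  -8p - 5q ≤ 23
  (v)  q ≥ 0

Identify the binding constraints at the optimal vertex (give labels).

(i) and (iii)

Feasible corners and W = 10p + 9q:
  (0, 7/2) → W = 63/2
  (21/10, 0) → W = 21
  (0, 3/8) → W = 27/8
  (1/3, 0) → W = 10/3

The maximum is at (0, 7/2). Substituting into each constraint, equality holds for (i) and (iii); the remaining constraints have slack.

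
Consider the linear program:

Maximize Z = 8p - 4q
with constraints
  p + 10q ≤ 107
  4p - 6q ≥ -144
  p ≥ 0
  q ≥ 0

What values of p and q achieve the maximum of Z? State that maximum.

Vertices and Z = 8p - 4q:
  (0, 107/10) → Z = -214/5
  (107, 0) → Z = 856
  (0, 0) → Z = 0

p = 107, q = 0, maximum Z = 856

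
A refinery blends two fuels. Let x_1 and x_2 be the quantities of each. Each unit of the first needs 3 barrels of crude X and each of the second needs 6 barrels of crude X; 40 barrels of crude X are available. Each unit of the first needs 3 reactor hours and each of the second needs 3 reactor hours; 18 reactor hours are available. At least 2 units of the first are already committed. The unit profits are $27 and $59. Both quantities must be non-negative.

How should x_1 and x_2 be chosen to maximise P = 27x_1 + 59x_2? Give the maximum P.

x_1 = 2, x_2 = 4, maximum P = 290

Vertices and P = 27x_1 + 59x_2:
  (6, 0) → P = 162
  (2, 0) → P = 54
  (2, 4) → P = 290

The optimum lies where 3x_1 + 3x_2 = 18 and x_1 = 2.
Solving simultaneously gives x_1 = 2, x_2 = 4.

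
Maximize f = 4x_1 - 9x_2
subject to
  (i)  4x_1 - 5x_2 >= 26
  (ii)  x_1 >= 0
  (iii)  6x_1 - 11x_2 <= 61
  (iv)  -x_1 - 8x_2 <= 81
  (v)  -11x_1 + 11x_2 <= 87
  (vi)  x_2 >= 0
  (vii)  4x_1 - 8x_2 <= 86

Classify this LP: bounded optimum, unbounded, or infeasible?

bounded optimum

Corner points and f = 4x_1 - 9x_2:
  (13/2, 0) → f = 26
  (61/6, 0) → f = 122/3
The feasible region has finitely many vertices and no improving ray; the maximum is 122/3 at (61/6, 0).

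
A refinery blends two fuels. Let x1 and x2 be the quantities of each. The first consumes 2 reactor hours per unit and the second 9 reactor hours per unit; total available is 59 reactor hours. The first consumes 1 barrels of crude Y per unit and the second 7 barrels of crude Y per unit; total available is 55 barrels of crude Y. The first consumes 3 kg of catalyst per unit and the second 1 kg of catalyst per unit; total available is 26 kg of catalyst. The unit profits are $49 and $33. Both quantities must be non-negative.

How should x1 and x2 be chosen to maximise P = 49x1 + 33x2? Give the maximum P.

Extreme points and P = 49x1 + 33x2:
  (0, 0) → P = 0
  (0, 59/9) → P = 649/3
  (26/3, 0) → P = 1274/3
  (7, 5) → P = 508

The optimum lies where 2x1 + 9x2 = 59 and 3x1 + x2 = 26.
Solving simultaneously gives x1 = 7, x2 = 5.

x1 = 7, x2 = 5, maximum P = 508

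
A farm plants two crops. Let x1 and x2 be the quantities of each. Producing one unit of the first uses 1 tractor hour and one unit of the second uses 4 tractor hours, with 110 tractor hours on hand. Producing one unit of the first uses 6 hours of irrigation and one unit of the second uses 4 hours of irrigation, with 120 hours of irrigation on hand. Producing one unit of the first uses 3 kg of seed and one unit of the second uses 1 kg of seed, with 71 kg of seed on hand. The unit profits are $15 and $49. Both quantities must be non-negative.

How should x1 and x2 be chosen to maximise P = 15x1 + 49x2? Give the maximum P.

x1 = 2, x2 = 27, maximum P = 1353

Extreme points and P = 15x1 + 49x2:
  (0, 0) → P = 0
  (0, 55/2) → P = 2695/2
  (20, 0) → P = 300
  (2, 27) → P = 1353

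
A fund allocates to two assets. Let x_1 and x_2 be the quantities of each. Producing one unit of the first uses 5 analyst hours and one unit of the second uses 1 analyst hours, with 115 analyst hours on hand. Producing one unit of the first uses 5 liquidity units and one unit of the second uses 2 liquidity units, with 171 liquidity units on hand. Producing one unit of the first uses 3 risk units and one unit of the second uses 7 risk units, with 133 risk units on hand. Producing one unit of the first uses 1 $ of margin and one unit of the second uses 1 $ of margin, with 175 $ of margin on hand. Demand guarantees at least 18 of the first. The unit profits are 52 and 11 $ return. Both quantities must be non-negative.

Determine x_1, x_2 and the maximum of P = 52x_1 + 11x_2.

Vertices and P = 52x_1 + 11x_2:
  (23, 0) → P = 1196
  (18, 0) → P = 936
  (21, 10) → P = 1202
  (18, 79/7) → P = 7421/7

The binding constraints are 5x_1 + x_2 = 115 and 3x_1 + 7x_2 = 133.
Solving simultaneously gives x_1 = 21, x_2 = 10.

x_1 = 21, x_2 = 10, maximum P = 1202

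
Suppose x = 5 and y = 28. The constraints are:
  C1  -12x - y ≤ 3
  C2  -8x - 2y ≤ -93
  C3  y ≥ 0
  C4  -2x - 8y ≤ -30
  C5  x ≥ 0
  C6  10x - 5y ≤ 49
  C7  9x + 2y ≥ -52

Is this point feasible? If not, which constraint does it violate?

feasible

C1: -88 ≤ 3 ✓
C2: -96 ≤ -93 ✓
C3: 28 ≥ 0 ✓
C4: -234 ≤ -30 ✓
C5: 5 ≥ 0 ✓
C6: -90 ≤ 49 ✓
C7: 101 ≥ -52 ✓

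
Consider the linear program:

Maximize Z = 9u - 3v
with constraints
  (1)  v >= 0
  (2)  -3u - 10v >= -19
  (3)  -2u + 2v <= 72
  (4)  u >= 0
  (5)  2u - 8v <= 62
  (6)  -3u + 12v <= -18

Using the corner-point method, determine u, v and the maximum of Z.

Feasible corners and Z = 9u - 3v:
  (19/3, 0) → Z = 57
  (6, 0) → Z = 54
  (68/11, 1/22) → Z = 111/2

The binding constraints are v = 0 and -3u - 10v = -19.
Solving simultaneously gives u = 19/3, v = 0.

u = 19/3, v = 0, maximum Z = 57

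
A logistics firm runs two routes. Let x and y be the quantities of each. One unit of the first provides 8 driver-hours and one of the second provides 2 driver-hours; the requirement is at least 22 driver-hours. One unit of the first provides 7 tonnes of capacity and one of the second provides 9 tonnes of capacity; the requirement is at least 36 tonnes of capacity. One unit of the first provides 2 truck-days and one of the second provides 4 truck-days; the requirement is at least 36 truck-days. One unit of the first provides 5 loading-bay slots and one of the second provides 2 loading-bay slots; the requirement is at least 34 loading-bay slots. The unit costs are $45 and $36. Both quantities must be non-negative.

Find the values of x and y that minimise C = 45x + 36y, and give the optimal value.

x = 4, y = 7, minimum C = 432

Extreme points and C = 45x + 36y:
  (0, 17) → C = 612
  (18, 0) → C = 810
  (4, 7) → C = 432
The feasible region is unbounded (it extends along (0, 1), (1, 0)), but C strictly increases along every unbounded feasible direction, so there is no improving ray and the minimum is attained at a vertex.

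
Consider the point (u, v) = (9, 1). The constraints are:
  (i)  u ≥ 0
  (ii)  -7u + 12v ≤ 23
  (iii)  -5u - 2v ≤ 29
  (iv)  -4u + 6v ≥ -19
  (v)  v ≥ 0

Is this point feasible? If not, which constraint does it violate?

Constraint (iv): -4u + 6v = -30, which is not ≥ -19. All other constraints are satisfied.

not feasible — violates (iv)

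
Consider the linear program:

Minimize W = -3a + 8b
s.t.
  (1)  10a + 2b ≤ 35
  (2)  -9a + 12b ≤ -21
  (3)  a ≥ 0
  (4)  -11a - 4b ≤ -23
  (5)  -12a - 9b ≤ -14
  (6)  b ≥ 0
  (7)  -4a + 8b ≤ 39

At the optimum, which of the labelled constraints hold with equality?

(1) and (6)

Vertices and W = -3a + 8b:
  (77/23, 35/46) → W = -91/23
  (7/2, 0) → W = -21/2
  (7/3, 0) → W = -7

The minimum is at (7/2, 0). Substituting into each constraint, equality holds for (1) and (6); the remaining constraints have slack.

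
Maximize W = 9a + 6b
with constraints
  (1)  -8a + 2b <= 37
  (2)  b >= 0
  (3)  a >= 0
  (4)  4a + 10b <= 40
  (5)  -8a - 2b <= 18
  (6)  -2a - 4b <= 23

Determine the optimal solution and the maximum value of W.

The optimum lies where b = 0 and 4a + 10b = 40.
Solving simultaneously gives a = 10, b = 0.

a = 10, b = 0, maximum W = 90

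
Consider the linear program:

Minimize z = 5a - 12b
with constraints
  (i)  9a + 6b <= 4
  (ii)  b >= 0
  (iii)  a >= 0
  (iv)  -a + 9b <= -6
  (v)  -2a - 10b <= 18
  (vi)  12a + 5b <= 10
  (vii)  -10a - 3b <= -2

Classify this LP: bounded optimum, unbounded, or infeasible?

infeasible

The boundaries 9a + 6b = 4 and b = 0 meet at (4/9, 0), but that point violates -a + 9b ≤ -6. Every candidate vertex is excluded by some other constraint, so the feasible region is empty.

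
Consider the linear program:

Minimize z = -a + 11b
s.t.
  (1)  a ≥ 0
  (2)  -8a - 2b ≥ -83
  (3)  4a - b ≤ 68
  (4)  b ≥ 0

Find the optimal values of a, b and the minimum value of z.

a = 83/8, b = 0, minimum z = -83/8

Vertices and z = -a + 11b:
  (0, 83/2) → z = 913/2
  (0, 0) → z = 0
  (83/8, 0) → z = -83/8

At the optimal vertex, -8a - 2b = -83 and b = 0.
Solving simultaneously gives a = 83/8, b = 0.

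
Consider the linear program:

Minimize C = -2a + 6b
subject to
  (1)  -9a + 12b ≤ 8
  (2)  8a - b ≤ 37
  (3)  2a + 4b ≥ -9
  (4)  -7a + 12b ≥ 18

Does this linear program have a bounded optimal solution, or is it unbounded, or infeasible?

Feasible corners and C = -2a + 6b:
  (452/87, 397/87) → C = 1478/87
  (5, 53/12) → C = 33/2
  (462/89, 403/89) → C = 1494/89
The feasible region has finitely many vertices and no improving ray; the minimum is 33/2 at (5, 53/12).

bounded optimum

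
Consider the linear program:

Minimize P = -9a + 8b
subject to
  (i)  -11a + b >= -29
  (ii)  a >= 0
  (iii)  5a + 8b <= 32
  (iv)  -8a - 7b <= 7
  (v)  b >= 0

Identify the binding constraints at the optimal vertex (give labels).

Vertices and P = -9a + 8b:
  (88/31, 69/31) → P = -240/31
  (29/11, 0) → P = -261/11
  (0, 4) → P = 32
  (0, 0) → P = 0

The minimum is at (29/11, 0). Substituting into each constraint, equality holds for (i) and (v); the remaining constraints have slack.

(i) and (v)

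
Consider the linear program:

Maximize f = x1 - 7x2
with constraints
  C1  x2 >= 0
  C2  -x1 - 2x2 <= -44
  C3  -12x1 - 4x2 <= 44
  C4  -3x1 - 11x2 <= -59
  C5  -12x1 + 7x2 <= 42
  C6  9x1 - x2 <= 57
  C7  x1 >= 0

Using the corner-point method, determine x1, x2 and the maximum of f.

x1 = 158/19, x2 = 339/19, maximum f = -2215/19

Vertices and f = x1 - 7x2:
  (224/31, 570/31) → f = -3766/31
  (158/19, 339/19) → f = -2215/19
  (147/17, 354/17) → f = -2331/17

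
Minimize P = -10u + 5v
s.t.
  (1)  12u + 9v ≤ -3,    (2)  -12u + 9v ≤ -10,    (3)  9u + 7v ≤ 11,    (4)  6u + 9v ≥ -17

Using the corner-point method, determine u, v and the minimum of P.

u = 7/3, v = -31/9, minimum P = -365/9

Feasible corners and P = -10u + 5v:
  (7/24, -13/18) → P = -235/36
  (7/3, -31/9) → P = -365/9
  (-7/18, -44/27) → P = -115/27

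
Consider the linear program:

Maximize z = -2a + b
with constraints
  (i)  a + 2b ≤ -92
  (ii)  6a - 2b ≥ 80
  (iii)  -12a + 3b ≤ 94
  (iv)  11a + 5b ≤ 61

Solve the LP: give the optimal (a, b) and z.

a = -12/7, b = -316/7, maximum z = -292/7

Corner points and z = -2a + b:
  (-12/7, -316/7) → z = -292/7
  (582/17, -1073/17) → z = -2237/17
  (-214/3, -254) → z = -334/3
The feasible region is unbounded (it extends along (-1, -4), (5, -11)), but z strictly decreases along every unbounded feasible direction, so there is no improving ray and the maximum is attained at a vertex.

The optimum lies where a + 2b = -92 and 6a - 2b = 80.
Solving simultaneously gives a = -12/7, b = -316/7.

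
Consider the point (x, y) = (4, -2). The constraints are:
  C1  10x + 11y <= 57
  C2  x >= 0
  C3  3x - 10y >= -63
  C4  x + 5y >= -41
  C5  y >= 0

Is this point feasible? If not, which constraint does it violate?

Constraint C5: y = -2, which is not ≥ 0. All other constraints are satisfied.

not feasible — violates C5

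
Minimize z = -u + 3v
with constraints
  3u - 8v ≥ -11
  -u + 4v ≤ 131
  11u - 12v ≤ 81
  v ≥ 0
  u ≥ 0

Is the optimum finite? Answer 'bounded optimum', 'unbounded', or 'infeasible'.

Corner points and z = -u + 3v:
  (15, 7) → z = 6
  (0, 11/8) → z = 33/8
  (81/11, 0) → z = -81/11
  (0, 0) → z = 0
The feasible region has finitely many vertices and no improving ray; the minimum is -81/11 at (81/11, 0).

bounded optimum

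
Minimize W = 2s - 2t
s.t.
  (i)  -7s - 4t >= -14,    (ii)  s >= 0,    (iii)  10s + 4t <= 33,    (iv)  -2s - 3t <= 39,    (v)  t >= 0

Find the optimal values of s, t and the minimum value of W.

s = 0, t = 7/2, minimum W = -7

Corner points and W = 2s - 2t:
  (0, 7/2) → W = -7
  (2, 0) → W = 4
  (0, 0) → W = 0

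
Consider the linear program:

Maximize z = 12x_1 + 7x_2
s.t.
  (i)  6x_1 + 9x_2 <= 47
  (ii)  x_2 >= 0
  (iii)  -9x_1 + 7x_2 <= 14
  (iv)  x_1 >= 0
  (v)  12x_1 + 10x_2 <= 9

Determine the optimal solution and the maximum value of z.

x_1 = 3/4, x_2 = 0, maximum z = 9

The optimum lies where x_2 = 0 and 12x_1 + 10x_2 = 9.
Solving simultaneously gives x_1 = 3/4, x_2 = 0.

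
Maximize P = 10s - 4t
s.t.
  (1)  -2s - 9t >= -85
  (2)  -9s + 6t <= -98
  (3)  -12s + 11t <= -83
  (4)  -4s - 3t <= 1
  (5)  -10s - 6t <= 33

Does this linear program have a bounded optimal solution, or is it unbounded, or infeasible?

unbounded

From the feasible point (464/31, 569/93), moving in the direction (9, -2) keeps every constraint satisfied while P increases without bound.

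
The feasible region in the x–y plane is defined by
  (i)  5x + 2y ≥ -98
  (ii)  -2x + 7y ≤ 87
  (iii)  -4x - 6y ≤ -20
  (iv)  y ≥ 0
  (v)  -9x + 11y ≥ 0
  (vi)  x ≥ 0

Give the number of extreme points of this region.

4

Intersecting each pair of boundary lines and keeping only the points that satisfy every inequality leaves:
  (957/41, 783/41)
  (0, 87/7)
  (110/49, 90/49)
  (0, 10/3)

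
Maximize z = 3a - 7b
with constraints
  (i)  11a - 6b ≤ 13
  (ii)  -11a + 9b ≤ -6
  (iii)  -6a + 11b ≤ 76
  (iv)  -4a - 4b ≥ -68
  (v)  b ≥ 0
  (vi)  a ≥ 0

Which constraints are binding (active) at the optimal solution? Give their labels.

Vertices and z = 3a - 7b:
  (27/11, 7/3) → z = -296/33
  (13/11, 0) → z = 39/11
  (6/11, 0) → z = 18/11

The maximum is at (13/11, 0). Substituting into each constraint, equality holds for (i) and (v); the remaining constraints have slack.

(i) and (v)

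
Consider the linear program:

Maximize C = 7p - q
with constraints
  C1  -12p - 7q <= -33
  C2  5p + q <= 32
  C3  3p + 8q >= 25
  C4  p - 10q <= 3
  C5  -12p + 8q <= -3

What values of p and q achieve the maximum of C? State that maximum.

p = 231/37, q = 29/37, maximum C = 1588/37

Corner points and C = 7p - q:
  (231/37, 29/37) → C = 1588/37
  (259/52, 369/52) → C = 361/13
  (28/15, 97/40) → C = 1277/120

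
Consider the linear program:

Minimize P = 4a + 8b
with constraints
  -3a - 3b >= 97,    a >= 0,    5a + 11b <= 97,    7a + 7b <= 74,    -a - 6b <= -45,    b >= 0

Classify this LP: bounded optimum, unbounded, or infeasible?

The boundaries -3a - 3b = 97 and 5a + 11b = 97 meet at (-679/9, 388/9), but that point violates a ≥ 0. Every candidate vertex is excluded by some other constraint, so the feasible region is empty.

infeasible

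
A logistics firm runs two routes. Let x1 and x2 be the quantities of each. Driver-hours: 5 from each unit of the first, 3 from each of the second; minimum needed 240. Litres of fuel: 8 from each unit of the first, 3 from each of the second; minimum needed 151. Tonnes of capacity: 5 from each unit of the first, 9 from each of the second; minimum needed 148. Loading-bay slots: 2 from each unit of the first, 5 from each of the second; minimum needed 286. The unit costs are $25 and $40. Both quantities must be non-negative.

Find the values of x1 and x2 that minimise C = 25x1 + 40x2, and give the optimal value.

x1 = 18, x2 = 50, minimum C = 2450

Vertices and C = 25x1 + 40x2:
  (0, 80) → C = 3200
  (143, 0) → C = 3575
  (18, 50) → C = 2450
The feasible region is unbounded (it extends along (0, 1), (1, 0)), but C strictly increases along every unbounded feasible direction, so there is no improving ray and the minimum is attained at a vertex.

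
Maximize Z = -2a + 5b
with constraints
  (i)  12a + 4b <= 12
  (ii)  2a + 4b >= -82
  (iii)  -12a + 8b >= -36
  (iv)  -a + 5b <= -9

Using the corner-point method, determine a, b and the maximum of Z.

a = -187/7, b = -50/7, maximum Z = 124/7

Corner points and Z = -2a + 5b:
  (5/3, -2) → Z = -40/3
  (3/2, -3/2) → Z = -21/2
  (-8, -33/2) → Z = -133/2
  (-187/7, -50/7) → Z = 124/7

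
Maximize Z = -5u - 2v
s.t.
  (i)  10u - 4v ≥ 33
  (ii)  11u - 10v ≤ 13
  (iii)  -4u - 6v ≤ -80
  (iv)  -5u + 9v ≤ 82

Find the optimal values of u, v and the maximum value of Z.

u = 259/38, v = 167/19, maximum Z = -1963/38

Corner points and Z = -5u - 2v:
  (259/38, 167/19) → Z = -1963/38
  (125/14, 197/14) → Z = -1019/14
  (439/53, 414/53) → Z = -3023/53
  (937/49, 967/49) → Z = -6619/49

The binding constraints are 10u - 4v = 33 and -4u - 6v = -80.
Solving simultaneously gives u = 259/38, v = 167/19.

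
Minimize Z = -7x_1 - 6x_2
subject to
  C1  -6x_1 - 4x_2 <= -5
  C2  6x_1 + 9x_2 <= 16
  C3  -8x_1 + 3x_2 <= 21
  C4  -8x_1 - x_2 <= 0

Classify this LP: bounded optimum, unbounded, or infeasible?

unbounded

From the feasible point (-5/26, 20/13), moving in the direction (9, -6) keeps every constraint satisfied while Z decreases without bound.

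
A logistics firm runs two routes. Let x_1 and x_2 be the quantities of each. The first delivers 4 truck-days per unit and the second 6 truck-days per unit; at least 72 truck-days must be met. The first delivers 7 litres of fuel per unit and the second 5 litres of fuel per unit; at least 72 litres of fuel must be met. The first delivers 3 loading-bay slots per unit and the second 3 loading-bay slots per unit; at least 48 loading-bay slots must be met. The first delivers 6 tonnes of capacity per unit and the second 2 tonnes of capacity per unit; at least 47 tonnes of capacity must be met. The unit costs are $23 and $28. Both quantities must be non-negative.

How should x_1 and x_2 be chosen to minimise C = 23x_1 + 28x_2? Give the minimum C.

x_1 = 12, x_2 = 4, minimum C = 388

Vertices and C = 23x_1 + 28x_2:
  (0, 47/2) → C = 658
  (18, 0) → C = 414
  (12, 4) → C = 388
  (15/4, 49/4) → C = 1717/4
The feasible region is unbounded (it extends along (0, 1), (1, 0)), but C strictly increases along every unbounded feasible direction, so there is no improving ray and the minimum is attained at a vertex.

The binding constraints are 4x_1 + 6x_2 = 72 and 3x_1 + 3x_2 = 48.
Solving simultaneously gives x_1 = 12, x_2 = 4.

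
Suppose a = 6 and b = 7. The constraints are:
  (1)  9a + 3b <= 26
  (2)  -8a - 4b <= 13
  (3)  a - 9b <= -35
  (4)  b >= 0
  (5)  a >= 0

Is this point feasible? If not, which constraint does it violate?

Constraint (1): 9a + 3b = 75, which is not ≤ 26. All other constraints are satisfied.

not feasible — violates (1)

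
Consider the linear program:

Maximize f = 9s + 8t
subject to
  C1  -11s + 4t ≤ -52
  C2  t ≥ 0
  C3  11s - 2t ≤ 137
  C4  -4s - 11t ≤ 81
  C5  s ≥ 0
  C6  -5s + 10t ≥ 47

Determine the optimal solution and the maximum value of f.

Extreme points and f = 9s + 8t:
  (222/11, 85/2) → f = 5738/11
  (118/15, 259/30) → f = 2098/15
  (366/25, 601/50) → f = 5698/25

s = 222/11, t = 85/2, maximum f = 5738/11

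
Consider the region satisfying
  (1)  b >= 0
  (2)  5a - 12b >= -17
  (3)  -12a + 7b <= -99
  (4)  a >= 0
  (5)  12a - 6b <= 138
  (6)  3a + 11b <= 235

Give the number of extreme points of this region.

4

Pairwise boundary intersections that survive every other constraint:
  (33/4, 0)
  (23/2, 0)
  (1307/109, 699/109)
  (293/19, 149/19)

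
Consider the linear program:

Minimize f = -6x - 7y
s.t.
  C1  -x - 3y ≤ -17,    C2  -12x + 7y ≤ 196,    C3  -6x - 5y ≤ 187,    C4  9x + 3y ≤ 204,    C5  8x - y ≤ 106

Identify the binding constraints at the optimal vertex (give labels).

C2 and C4

Feasible corners and f = -6x - 7y:
  (-469/43, 400/43) → f = 14/43
  (67/5, 6/5) → f = -444/5
  (280/33, 468/11) → f = -3836/11
  (174/11, 226/11) → f = -2626/11

The minimum is at (280/33, 468/11). Substituting into each constraint, equality holds for C2 and C4; the remaining constraints have slack.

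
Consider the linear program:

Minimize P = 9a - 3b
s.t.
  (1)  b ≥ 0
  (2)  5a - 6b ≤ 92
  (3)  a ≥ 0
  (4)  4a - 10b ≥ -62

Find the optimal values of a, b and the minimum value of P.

a = 0, b = 31/5, minimum P = -93/5

Extreme points and P = 9a - 3b:
  (92/5, 0) → P = 828/5
  (0, 0) → P = 0
  (646/13, 339/13) → P = 369
  (0, 31/5) → P = -93/5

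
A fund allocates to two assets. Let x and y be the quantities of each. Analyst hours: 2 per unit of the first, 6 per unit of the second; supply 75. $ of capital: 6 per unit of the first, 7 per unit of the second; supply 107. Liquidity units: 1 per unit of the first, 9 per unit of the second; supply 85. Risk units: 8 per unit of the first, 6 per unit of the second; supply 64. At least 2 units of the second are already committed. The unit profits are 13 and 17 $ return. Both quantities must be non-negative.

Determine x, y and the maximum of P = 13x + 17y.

x = 1, y = 28/3, maximum P = 515/3

The optimum lies where x + 9y = 85 and 8x + 6y = 64.
Solving simultaneously gives x = 1, y = 28/3.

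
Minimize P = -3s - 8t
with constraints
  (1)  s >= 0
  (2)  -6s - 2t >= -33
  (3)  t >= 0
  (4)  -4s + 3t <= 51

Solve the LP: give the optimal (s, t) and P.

Feasible corners and P = -3s - 8t:
  (0, 33/2) → P = -132
  (0, 0) → P = 0
  (11/2, 0) → P = -33/2

The binding constraints are s = 0 and -6s - 2t = -33.
Solving simultaneously gives s = 0, t = 33/2.

s = 0, t = 33/2, minimum P = -132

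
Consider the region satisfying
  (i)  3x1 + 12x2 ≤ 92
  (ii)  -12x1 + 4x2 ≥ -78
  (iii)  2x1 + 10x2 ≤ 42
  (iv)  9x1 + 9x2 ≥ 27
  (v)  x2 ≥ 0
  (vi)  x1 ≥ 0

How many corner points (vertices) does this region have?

Of the 15 pairwise boundary intersections, those satisfying every inequality are:
  (237/32, 87/32)
  (13/2, 0)
  (0, 21/5)
  (3, 0)
  (0, 3)

5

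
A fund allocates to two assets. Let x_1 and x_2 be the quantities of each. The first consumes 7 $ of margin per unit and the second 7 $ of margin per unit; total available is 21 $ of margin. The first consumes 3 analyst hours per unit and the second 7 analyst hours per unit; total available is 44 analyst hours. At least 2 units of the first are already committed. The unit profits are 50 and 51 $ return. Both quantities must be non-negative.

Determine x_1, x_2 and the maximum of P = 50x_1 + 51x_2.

x_1 = 2, x_2 = 1, maximum P = 151

Corner points and P = 50x_1 + 51x_2:
  (3, 0) → P = 150
  (2, 0) → P = 100
  (2, 1) → P = 151

The optimum lies where 7x_1 + 7x_2 = 21 and x_1 = 2.
Solving simultaneously gives x_1 = 2, x_2 = 1.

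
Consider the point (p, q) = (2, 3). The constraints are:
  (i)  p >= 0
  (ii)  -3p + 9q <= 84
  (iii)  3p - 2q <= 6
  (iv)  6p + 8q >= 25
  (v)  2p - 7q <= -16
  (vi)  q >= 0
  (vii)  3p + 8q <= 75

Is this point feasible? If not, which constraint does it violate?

feasible

(i): 2 ≥ 0 ✓
(ii): 21 ≤ 84 ✓
(iii): 0 ≤ 6 ✓
(iv): 36 ≥ 25 ✓
(v): -17 ≤ -16 ✓
(vi): 3 ≥ 0 ✓
(vii): 30 ≤ 75 ✓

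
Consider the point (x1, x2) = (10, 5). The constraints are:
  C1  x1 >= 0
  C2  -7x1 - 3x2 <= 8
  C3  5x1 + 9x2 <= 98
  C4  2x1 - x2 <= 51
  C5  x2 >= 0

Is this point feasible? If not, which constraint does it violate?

feasible

C1: 10 ≥ 0 ✓
C2: -85 ≤ 8 ✓
C3: 95 ≤ 98 ✓
C4: 15 ≤ 51 ✓
C5: 5 ≥ 0 ✓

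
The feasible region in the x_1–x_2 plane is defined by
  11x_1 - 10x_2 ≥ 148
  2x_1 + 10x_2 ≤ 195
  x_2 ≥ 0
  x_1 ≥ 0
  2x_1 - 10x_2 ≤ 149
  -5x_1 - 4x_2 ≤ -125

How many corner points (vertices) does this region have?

Of the 15 pairwise boundary intersections, those satisfying every inequality are:
  (343/13, 1849/130)
  (921/47, 635/94)
  (86, 23/10)
  (149/2, 0)
  (25, 0)

5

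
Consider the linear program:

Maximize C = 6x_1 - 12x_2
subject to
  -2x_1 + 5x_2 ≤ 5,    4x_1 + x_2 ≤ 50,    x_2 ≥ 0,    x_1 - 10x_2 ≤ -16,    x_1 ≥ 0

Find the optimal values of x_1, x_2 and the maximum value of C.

Extreme points and C = 6x_1 - 12x_2:
  (245/22, 60/11) → C = 15/11
  (2, 9/5) → C = -48/5
  (484/41, 114/41) → C = 1536/41

x_1 = 484/41, x_2 = 114/41, maximum C = 1536/41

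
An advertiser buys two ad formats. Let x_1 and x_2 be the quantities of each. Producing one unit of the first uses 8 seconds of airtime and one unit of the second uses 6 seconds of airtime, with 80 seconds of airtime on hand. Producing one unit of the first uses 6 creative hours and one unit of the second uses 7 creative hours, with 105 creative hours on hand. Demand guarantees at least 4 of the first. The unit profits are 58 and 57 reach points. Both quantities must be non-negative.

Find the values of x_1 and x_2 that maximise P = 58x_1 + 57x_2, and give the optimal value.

x_1 = 4, x_2 = 8, maximum P = 688

Extreme points and P = 58x_1 + 57x_2:
  (10, 0) → P = 580
  (4, 0) → P = 232
  (4, 8) → P = 688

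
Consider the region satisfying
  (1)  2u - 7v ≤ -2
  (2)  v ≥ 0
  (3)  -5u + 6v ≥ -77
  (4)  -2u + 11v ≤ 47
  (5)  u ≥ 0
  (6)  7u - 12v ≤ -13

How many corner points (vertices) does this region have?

3

Pairwise boundary intersections that survive every other constraint:
  (0, 47/11)
  (421/53, 303/53)
  (0, 13/12)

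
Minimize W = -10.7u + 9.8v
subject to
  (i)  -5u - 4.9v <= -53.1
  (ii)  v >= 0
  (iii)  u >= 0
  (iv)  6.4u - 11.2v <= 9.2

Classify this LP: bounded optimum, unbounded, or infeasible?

From the feasible point (0, 531/49), moving in the direction (11.2, 6.4) keeps every constraint satisfied while W decreases without bound.

unbounded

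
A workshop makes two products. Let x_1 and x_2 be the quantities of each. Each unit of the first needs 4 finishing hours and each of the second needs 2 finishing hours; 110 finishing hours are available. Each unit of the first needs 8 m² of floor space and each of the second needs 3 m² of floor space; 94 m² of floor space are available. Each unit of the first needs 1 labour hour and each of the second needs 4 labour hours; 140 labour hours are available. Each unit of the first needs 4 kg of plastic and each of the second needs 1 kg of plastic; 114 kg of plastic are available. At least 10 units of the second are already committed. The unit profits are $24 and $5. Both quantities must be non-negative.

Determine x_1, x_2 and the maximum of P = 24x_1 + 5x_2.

x_1 = 8, x_2 = 10, maximum P = 242

Corner points and P = 24x_1 + 5x_2:
  (0, 94/3) → P = 470/3
  (0, 10) → P = 50
  (8, 10) → P = 242

At the optimal vertex, 8x_1 + 3x_2 = 94 and x_2 = 10.
Solving simultaneously gives x_1 = 8, x_2 = 10.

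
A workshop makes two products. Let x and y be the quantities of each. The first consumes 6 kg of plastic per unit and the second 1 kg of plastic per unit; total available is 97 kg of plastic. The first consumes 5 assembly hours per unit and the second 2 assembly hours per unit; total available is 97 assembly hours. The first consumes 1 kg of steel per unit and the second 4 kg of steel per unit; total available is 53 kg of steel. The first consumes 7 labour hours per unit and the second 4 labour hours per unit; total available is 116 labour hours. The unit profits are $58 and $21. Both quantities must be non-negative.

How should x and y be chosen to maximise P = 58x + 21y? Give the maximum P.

x = 16, y = 1, maximum P = 949

Feasible corners and P = 58x + 21y:
  (0, 0) → P = 0
  (0, 53/4) → P = 1113/4
  (97/6, 0) → P = 2813/3
  (16, 1) → P = 949
  (21/2, 85/8) → P = 6657/8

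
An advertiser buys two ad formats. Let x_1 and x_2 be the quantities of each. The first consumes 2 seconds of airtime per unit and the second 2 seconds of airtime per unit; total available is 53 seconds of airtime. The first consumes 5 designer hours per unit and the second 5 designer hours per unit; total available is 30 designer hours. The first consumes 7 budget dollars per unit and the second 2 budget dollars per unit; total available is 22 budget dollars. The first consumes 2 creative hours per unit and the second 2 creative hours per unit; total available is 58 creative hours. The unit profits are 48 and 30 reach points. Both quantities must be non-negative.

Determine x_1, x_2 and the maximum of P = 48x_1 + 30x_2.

Corner points and P = 48x_1 + 30x_2:
  (0, 0) → P = 0
  (0, 6) → P = 180
  (22/7, 0) → P = 1056/7
  (2, 4) → P = 216

x_1 = 2, x_2 = 4, maximum P = 216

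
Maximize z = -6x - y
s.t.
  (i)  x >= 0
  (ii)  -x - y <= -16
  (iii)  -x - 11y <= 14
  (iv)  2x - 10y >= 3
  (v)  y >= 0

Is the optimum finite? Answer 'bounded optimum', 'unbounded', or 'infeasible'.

bounded optimum

Vertices and z = -6x - y:
  (163/12, 29/12) → z = -1007/12
  (16, 0) → z = -96
The feasible region has finitely many vertices and no improving ray; the maximum is -1007/12 at (163/12, 29/12).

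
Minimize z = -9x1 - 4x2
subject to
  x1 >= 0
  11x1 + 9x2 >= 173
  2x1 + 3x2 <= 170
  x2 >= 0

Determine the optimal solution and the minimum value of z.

Extreme points and z = -9x1 - 4x2:
  (0, 173/9) → z = -692/9
  (0, 170/3) → z = -680/3
  (173/11, 0) → z = -1557/11
  (85, 0) → z = -765

x1 = 85, x2 = 0, minimum z = -765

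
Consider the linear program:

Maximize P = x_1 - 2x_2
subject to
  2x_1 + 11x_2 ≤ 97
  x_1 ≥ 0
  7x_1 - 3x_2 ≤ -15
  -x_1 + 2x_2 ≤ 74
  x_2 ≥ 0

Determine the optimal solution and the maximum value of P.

x_1 = 0, x_2 = 5, maximum P = -10

Corner points and P = x_1 - 2x_2:
  (0, 97/11) → P = -194/11
  (126/83, 709/83) → P = -1292/83
  (0, 5) → P = -10

The binding constraints are x_1 = 0 and 7x_1 - 3x_2 = -15.
Solving simultaneously gives x_1 = 0, x_2 = 5.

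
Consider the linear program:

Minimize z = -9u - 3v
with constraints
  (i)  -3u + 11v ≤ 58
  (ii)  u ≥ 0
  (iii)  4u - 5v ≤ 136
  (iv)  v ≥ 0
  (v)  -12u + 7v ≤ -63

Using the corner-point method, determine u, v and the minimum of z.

u = 1786/29, v = 640/29, minimum z = -17994/29

Feasible corners and z = -9u - 3v:
  (1786/29, 640/29) → z = -17994/29
  (1099/111, 295/37) → z = -4182/37
  (34, 0) → z = -306
  (21/4, 0) → z = -189/4

The binding constraints are -3u + 11v = 58 and 4u - 5v = 136.
Solving simultaneously gives u = 1786/29, v = 640/29.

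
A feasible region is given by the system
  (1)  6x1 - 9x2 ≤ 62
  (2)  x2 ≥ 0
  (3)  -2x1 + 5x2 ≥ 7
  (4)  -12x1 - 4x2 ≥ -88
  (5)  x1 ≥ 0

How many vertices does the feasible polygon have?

The feasible vertices (each the meet of two boundaries and inside every other half-plane) are:
  (103/17, 65/17)
  (0, 7/5)
  (0, 22)

3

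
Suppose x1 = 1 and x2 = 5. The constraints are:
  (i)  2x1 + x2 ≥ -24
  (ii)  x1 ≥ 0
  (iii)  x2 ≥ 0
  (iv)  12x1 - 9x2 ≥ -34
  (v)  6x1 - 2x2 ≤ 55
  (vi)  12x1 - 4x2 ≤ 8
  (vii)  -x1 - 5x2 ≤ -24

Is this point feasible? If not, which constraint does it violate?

(i): 7 ≥ -24 ✓
(ii): 1 ≥ 0 ✓
(iii): 5 ≥ 0 ✓
(iv): -33 ≥ -34 ✓
(v): -4 ≤ 55 ✓
(vi): -8 ≤ 8 ✓
(vii): -26 ≤ -24 ✓

feasible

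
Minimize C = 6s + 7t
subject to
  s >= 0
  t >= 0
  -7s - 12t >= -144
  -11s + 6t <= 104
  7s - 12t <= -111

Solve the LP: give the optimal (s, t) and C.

s = 0, t = 37/4, minimum C = 259/4

Corner points and C = 6s + 7t:
  (0, 12) → C = 84
  (0, 37/4) → C = 259/4
  (33/14, 85/8) → C = 4957/56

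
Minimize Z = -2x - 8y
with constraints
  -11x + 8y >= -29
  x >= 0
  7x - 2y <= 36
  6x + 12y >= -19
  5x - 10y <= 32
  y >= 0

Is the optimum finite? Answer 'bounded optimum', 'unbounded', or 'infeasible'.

unbounded

From the feasible point (115/17, 193/34), moving in the direction (0, 1) keeps every constraint satisfied while Z decreases without bound.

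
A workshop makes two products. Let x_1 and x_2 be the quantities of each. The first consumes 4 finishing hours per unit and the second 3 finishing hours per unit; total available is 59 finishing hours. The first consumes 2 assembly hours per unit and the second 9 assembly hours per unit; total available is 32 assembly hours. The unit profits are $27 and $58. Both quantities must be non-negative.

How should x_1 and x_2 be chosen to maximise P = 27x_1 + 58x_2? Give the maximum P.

Corner points and P = 27x_1 + 58x_2:
  (0, 0) → P = 0
  (0, 32/9) → P = 1856/9
  (59/4, 0) → P = 1593/4
  (29/2, 1/3) → P = 2465/6

The binding constraints are 4x_1 + 3x_2 = 59 and 2x_1 + 9x_2 = 32.
Solving simultaneously gives x_1 = 29/2, x_2 = 1/3.

x_1 = 29/2, x_2 = 1/3, maximum P = 2465/6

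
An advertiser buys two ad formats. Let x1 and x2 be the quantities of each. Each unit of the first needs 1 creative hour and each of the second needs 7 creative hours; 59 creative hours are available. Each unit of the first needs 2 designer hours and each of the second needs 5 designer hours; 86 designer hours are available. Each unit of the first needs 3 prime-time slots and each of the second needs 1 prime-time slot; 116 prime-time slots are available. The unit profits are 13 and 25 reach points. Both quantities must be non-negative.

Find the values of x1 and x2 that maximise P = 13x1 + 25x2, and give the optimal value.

Vertices and P = 13x1 + 25x2:
  (0, 0) → P = 0
  (0, 59/7) → P = 1475/7
  (116/3, 0) → P = 1508/3
  (307/9, 32/9) → P = 1597/3
  (38, 2) → P = 544

x1 = 38, x2 = 2, maximum P = 544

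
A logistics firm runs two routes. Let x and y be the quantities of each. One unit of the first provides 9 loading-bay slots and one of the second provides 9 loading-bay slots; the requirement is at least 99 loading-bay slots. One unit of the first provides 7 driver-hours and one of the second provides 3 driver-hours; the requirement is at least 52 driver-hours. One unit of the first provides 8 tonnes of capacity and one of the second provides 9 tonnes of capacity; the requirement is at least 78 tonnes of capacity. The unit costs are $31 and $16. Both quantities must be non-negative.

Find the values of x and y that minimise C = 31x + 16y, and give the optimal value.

Extreme points and C = 31x + 16y:
  (0, 52/3) → C = 832/3
  (11, 0) → C = 341
  (19/4, 25/4) → C = 989/4
The feasible region is unbounded (it extends along (0, 1), (1, 0)), but C strictly increases along every unbounded feasible direction, so there is no improving ray and the minimum is attained at a vertex.

At the optimal vertex, 9x + 9y = 99 and 7x + 3y = 52.
Solving simultaneously gives x = 19/4, y = 25/4.

x = 19/4, y = 25/4, minimum C = 989/4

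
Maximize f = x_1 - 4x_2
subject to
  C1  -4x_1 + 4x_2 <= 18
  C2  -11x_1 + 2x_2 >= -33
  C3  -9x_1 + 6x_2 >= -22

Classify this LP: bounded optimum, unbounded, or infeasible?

From the feasible point (14/3, 55/6), moving in the direction (-6, -9) keeps every constraint satisfied while f increases without bound.

unbounded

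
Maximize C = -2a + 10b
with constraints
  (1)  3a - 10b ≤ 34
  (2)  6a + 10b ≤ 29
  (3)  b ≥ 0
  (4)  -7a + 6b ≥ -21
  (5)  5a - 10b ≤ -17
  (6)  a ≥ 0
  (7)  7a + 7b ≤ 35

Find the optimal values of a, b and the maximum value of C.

The binding constraints are 6a + 10b = 29 and a = 0.
Solving simultaneously gives a = 0, b = 29/10.

a = 0, b = 29/10, maximum C = 29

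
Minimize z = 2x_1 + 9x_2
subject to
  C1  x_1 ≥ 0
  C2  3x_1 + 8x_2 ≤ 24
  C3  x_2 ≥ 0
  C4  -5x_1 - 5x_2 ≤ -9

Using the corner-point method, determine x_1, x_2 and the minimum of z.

x_1 = 9/5, x_2 = 0, minimum z = 18/5

Feasible corners and z = 2x_1 + 9x_2:
  (0, 3) → z = 27
  (0, 9/5) → z = 81/5
  (8, 0) → z = 16
  (9/5, 0) → z = 18/5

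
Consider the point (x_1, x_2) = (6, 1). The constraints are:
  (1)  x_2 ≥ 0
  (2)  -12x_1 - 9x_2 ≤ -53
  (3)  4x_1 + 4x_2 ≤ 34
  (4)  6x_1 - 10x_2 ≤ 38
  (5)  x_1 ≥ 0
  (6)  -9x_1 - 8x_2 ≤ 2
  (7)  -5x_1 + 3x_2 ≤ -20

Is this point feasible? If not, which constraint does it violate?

(1): 1 ≥ 0 ✓
(2): -81 ≤ -53 ✓
(3): 28 ≤ 34 ✓
(4): 26 ≤ 38 ✓
(5): 6 ≥ 0 ✓
(6): -62 ≤ 2 ✓
(7): -27 ≤ -20 ✓

feasible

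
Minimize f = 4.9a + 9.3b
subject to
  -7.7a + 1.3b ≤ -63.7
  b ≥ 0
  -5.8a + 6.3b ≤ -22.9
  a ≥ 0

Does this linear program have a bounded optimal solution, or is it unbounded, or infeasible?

bounded optimum

Extreme points and f = 4.9a + 9.3b:
  (91/11, 0) → f = 4459/110
  (37154/4097, 19313/4097) → f = 723331/8194
The feasible region has finitely many vertices and no improving ray; the minimum is 4459/110 at (91/11, 0).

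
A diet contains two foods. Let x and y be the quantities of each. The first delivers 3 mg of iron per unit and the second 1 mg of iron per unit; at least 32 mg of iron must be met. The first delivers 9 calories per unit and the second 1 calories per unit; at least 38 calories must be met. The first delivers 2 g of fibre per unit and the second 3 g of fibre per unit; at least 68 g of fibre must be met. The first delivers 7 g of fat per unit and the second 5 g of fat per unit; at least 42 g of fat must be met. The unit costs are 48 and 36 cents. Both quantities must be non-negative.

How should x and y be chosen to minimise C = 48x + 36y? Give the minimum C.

Feasible corners and C = 48x + 36y:
  (0, 38) → C = 1368
  (34, 0) → C = 1632
  (1, 29) → C = 1092
  (4, 20) → C = 912
The feasible region is unbounded (it extends along (0, 1), (1, 0)), but C strictly increases along every unbounded feasible direction, so there is no improving ray and the minimum is attained at a vertex.

The binding constraints are 3x + y = 32 and 2x + 3y = 68.
Solving simultaneously gives x = 4, y = 20.

x = 4, y = 20, minimum C = 912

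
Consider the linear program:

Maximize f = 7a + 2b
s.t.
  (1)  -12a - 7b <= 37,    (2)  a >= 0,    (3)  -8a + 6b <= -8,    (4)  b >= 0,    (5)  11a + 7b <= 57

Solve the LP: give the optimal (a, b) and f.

Corner points and f = 7a + 2b:
  (1, 0) → f = 7
  (199/61, 184/61) → f = 1761/61
  (57/11, 0) → f = 399/11

The optimum lies where b = 0 and 11a + 7b = 57.
Solving simultaneously gives a = 57/11, b = 0.

a = 57/11, b = 0, maximum f = 399/11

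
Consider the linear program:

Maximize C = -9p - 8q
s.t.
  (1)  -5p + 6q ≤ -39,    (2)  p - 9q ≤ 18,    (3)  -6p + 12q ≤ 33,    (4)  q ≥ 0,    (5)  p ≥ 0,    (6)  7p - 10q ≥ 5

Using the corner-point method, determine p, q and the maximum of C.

p = 39/5, q = 0, maximum C = -351/5

Corner points and C = -9p - 8q:
  (111/4, 133/8) → C = -1531/4
  (39/5, 0) → C = -351/5
  (18, 0) → C = -162
The feasible region is unbounded (it extends along (2, 1), (9, 1)), but C strictly decreases along every unbounded feasible direction, so there is no improving ray and the maximum is attained at a vertex.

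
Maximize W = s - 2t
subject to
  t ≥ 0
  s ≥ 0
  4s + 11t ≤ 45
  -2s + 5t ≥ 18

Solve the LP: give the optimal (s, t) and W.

Corner points and W = s - 2t:
  (0, 45/11) → W = -90/11
  (0, 18/5) → W = -36/5
  (9/14, 27/7) → W = -99/14

s = 9/14, t = 27/7, maximum W = -99/14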